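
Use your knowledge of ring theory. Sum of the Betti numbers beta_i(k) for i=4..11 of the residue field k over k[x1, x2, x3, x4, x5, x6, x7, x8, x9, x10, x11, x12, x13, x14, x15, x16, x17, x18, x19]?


Koszul resolution: beta_i(k)=C(n,i), n=19
C(19,4)=3876, C(19,5)=11628, C(19,6)=27132, C(19,7)=50388, C(19,8)=75582, C(19,9)=92378, C(19,10)=92378, C(19,11)=75582
Sum=428944


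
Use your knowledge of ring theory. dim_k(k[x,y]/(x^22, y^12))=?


Basis: x^i*y^j, i<22, j<12
22*12=264


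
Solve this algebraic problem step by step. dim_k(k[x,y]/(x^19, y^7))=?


Basis: x^i*y^j, i<19, j<7
19*7=133


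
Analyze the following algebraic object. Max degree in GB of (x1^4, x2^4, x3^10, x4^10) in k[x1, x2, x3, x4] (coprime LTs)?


Pure powers, coprime LTs => already GB.
Degrees: 4, 4, 10, 10
Max=10


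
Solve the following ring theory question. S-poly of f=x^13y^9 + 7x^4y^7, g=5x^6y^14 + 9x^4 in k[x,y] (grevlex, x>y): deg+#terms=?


LT(f)=x^13y^9, LT(g)=5x^6y^14
lcm(LM)=x^13y^14
S(f,g) (scaled by 5 to clear denominators) = 5y^5*f - x^7*g = 35x^4y^12 - 9x^11
2 terms, deg 16.
16+2=18


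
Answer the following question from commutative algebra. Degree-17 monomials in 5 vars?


C(d+n-1,n-1)=C(21,4)=5985


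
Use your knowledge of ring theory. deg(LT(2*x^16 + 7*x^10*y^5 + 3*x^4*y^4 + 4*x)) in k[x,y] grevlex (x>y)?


LT: 2*x^16
deg_x=16, deg_y=0
Total=16+0=16


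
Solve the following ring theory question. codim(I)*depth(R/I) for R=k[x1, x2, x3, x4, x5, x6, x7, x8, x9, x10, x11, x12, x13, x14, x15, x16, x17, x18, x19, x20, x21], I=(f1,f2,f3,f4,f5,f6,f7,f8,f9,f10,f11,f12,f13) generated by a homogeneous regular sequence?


codim=13, depth=dim(R/I)=21-13=8
Product=13*8=104


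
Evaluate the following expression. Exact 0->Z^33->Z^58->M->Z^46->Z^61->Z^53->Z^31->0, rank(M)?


Alt sum=0:
(-1)^0*33 + (-1)^1*58 + (-1)^2*? + (-1)^3*46 + (-1)^4*61 + (-1)^5*53 + (-1)^6*31=0
rank(M)=32


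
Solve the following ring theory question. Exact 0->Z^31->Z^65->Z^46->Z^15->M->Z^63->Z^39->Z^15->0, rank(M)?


Alt sum=0:
(-1)^0*31 + (-1)^1*65 + (-1)^2*46 + (-1)^3*15 + (-1)^4*? + (-1)^5*63 + (-1)^6*39 + (-1)^7*15=0
rank(M)=42


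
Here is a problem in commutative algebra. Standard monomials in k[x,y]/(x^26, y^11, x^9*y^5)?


k[x,y]/I, I = (x^26, y^11, x^9*y^5)
Rect: 26x11=286. Corner: (26-9)x(11-5)=102.
dim = 286-102 = 184


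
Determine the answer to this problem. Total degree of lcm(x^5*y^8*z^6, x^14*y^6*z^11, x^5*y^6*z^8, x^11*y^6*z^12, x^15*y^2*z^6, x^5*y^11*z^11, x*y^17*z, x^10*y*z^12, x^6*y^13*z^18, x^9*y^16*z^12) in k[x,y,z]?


lcm = componentwise max:
x: max(5,14,5,11,15,5,1,10,6,9)=15
y: max(8,6,6,6,2,11,17,1,13,16)=17
z: max(6,11,8,12,6,11,1,12,18,12)=18
Total=15+17+18=50


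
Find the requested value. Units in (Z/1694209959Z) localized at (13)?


Local ring = Z/62748517Z.
phi(62748517) = 13^6*(13-1) = 57921708


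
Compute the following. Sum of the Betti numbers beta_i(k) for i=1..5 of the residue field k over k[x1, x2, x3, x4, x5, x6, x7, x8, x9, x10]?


Koszul resolution: beta_i(k)=C(n,i), n=10
C(10,1)=10, C(10,2)=45, C(10,3)=120, C(10,4)=210, C(10,5)=252
Sum=637


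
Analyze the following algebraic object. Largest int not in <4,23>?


gcd(4,23)=1 => F=ab-a-b=4*23-4-23=92-27=65


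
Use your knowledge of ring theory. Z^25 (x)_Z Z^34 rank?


rank(M(x)N) = rank(M)*rank(N)
25*34 = 850


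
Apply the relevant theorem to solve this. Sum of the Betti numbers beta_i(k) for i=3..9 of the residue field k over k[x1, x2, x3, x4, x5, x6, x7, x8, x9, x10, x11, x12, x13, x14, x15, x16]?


Koszul resolution: beta_i(k)=C(n,i), n=16
C(16,3)=560, C(16,4)=1820, C(16,5)=4368, C(16,6)=8008, C(16,7)=11440, C(16,8)=12870, C(16,9)=11440
Sum=50506


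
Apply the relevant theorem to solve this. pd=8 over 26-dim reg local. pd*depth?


pd+depth=26
depth=26-8=18
pd*depth=8*18=144


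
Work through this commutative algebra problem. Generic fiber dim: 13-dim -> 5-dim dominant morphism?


dim(fiber)=dim(X)-dim(Y)=13-5=8


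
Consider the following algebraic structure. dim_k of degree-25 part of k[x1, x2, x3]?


C(d+n-1,n-1)=C(27,2)=351


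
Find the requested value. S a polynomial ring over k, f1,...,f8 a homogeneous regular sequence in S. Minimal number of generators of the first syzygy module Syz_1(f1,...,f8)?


Regular sequence => Koszul complex is the minimal free resolution.
Syz_1 minimally generated by Koszul relations f_i*e_j - f_j*e_i (i<j): mu(Syz_1) = beta_2 = C(m,2) = m(m-1)/2
m=8
8*7/2 = 28


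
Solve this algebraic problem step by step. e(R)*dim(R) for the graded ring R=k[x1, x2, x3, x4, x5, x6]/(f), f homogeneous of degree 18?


e(R)=deg(f)=18, dim(R)=6-1=5
e*dim=18*5=90


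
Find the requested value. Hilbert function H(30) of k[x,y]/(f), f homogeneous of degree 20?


H(t)=d for t>=d-1.
d=20, t=30
H(30)=20


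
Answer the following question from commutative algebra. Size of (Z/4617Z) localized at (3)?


3-primary part: 4617=3^5*19
Size=3^5=243


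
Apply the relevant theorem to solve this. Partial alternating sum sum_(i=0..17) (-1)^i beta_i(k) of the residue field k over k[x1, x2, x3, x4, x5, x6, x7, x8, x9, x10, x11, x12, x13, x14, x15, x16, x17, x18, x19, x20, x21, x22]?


Koszul resolution: beta_i(k)=C(n,i), n=22
sum_(i=0..p) (-1)^i C(n,i) = (-1)^p C(n-1,p)
(-1)^17*C(21,17) = (-1)^17*5985 = -5985


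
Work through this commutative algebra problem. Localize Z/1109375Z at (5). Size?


5-primary part: 1109375=5^6*71
Size=5^6=15625


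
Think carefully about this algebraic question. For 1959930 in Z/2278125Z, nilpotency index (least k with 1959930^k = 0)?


1959930^k mod 2278125:
k=1: 1959930
k=2: 1348650
k=3: 1275750
k=4: 1822500
k=5: 0
First zero at k = 5


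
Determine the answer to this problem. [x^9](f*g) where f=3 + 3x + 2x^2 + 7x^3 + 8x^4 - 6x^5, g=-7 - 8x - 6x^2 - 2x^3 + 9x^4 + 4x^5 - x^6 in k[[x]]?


[x^9] = sum a_i*b_j, i+j=9
  7*-1=-7
  8*4=32
  -6*9=-54
Sum=-29


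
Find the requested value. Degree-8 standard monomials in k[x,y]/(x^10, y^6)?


k[x,y], I = (x^10, y^6), d = 8
Need i < 10 and d-i < 6.
Range: 3 <= i <= 8.
H(8) = 6


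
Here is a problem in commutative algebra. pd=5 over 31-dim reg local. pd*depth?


pd+depth=31
depth=31-5=26
pd*depth=5*26=130


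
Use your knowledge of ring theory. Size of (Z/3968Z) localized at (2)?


2-primary part: 3968=2^7*31
Size=2^7=128


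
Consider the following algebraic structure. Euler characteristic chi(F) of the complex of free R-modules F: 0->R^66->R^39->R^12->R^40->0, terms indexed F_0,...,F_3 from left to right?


chi = sum (-1)^i * rank:
(-1)^0*66=66
(-1)^1*39=-39
(-1)^2*12=12
(-1)^3*40=-40
chi=-1


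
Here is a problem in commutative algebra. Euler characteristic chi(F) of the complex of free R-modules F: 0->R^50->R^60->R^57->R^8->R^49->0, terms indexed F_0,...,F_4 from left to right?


chi = sum (-1)^i * rank:
(-1)^0*50=50
(-1)^1*60=-60
(-1)^2*57=57
(-1)^3*8=-8
(-1)^4*49=49
chi=88


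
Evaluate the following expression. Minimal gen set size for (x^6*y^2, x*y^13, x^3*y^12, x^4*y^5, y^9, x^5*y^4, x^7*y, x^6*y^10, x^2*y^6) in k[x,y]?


Remove redundant (divisible by others).
x^6*y^10 redundant.
x*y^13 redundant.
x^3*y^12 redundant.
Min: x^7*y, x^6*y^2, x^5*y^4, x^4*y^5, x^2*y^6, y^9
Count=6


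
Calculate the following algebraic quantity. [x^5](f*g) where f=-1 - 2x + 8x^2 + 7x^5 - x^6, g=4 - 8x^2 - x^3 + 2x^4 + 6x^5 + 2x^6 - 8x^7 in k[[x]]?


[x^5] = sum a_i*b_j, i+j=5
  -1*6=-6
  -2*2=-4
  8*-1=-8
  7*4=28
Sum=10


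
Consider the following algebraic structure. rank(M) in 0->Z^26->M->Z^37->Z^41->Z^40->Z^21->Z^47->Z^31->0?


Alt sum=0:
(-1)^0*26 + (-1)^1*? + (-1)^2*37 + (-1)^3*41 + (-1)^4*40 + (-1)^5*21 + (-1)^6*47 + (-1)^7*31=0
rank(M)=57


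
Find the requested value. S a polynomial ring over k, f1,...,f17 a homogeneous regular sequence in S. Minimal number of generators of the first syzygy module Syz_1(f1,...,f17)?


Regular sequence => Koszul complex is the minimal free resolution.
Syz_1 minimally generated by Koszul relations f_i*e_j - f_j*e_i (i<j): mu(Syz_1) = beta_2 = C(m,2) = m(m-1)/2
m=17
17*16/2 = 136


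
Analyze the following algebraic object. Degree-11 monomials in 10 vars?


C(d+n-1,n-1)=C(20,9)=167960


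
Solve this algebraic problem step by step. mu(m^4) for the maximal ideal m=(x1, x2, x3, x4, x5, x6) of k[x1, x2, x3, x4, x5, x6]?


Graded Nakayama: mu(m^d) = dim_k (m^d/m^(d+1)) = #degree-4 monomials in 6 vars
C(n+d-1,d)=C(9,4)=126


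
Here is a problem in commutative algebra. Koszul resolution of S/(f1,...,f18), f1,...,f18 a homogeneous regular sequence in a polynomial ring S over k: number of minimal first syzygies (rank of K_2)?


Regular sequence => Koszul complex is the minimal free resolution.
Syz_1 minimally generated by Koszul relations f_i*e_j - f_j*e_i (i<j): mu(Syz_1) = beta_2 = C(m,2) = m(m-1)/2
m=18
18*17/2 = 153


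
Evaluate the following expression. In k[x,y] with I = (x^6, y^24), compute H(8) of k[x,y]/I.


k[x,y], I = (x^6, y^24), d = 8
Need i < 6 and d-i < 24.
Range: 0 <= i <= 5.
H(8) = 6


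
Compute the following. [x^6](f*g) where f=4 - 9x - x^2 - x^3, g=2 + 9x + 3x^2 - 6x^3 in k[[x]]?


[x^6] = sum a_i*b_j, i+j=6
  -1*-6=6
Sum=6


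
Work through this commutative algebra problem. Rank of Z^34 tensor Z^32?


rank(M(x)N) = rank(M)*rank(N)
34*32 = 1088


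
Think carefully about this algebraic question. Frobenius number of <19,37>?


gcd(19,37)=1 => F=ab-a-b=19*37-19-37=703-56=647


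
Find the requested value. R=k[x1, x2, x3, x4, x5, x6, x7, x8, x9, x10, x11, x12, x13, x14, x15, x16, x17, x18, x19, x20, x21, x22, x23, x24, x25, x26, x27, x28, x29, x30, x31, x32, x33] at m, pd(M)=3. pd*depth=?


pd+depth=33
depth=33-3=30
pd*depth=3*30=90


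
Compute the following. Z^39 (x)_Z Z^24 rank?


rank(M(x)N) = rank(M)*rank(N)
39*24 = 936


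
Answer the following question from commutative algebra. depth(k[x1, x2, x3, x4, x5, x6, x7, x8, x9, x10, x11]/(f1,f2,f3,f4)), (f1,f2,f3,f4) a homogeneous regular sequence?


depth(R)=11
depth(R/I)=11-4=7


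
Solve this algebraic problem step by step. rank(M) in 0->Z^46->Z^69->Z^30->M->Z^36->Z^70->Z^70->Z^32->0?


Alt sum=0:
(-1)^0*46 + (-1)^1*69 + (-1)^2*30 + (-1)^3*? + (-1)^4*36 + (-1)^5*70 + (-1)^6*70 + (-1)^7*32=0
rank(M)=11


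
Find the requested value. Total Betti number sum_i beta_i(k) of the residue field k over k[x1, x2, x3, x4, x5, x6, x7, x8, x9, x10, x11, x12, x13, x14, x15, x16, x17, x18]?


Koszul resolution: beta_i(k)=C(n,i), n=18
sum_i C(18,i) = 2^18 = 262144


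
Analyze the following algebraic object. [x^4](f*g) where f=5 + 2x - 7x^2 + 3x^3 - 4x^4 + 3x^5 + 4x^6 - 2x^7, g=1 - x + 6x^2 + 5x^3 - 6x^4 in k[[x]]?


[x^4] = sum a_i*b_j, i+j=4
  5*-6=-30
  2*5=10
  -7*6=-42
  3*-1=-3
  -4*1=-4
Sum=-69


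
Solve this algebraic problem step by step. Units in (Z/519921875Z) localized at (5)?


Local ring = Z/390625Z.
phi(390625) = 5^7*(5-1) = 312500


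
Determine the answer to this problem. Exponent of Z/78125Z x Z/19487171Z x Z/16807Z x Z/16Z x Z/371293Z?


Exponent = lcm of the cyclic orders; pairwise coprime => product.
5^7*11^7*7^5*2^4*13^5=78125*19487171*16807*16*371293=152007764013256401250000


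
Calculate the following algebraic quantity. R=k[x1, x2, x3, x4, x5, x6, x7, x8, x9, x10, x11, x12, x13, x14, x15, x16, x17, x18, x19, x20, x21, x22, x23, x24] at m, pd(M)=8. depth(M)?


pd+depth=depth(R)=24
depth=24-8=16


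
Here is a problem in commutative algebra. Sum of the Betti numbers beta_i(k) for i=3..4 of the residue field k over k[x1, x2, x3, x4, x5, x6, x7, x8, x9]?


Koszul resolution: beta_i(k)=C(n,i), n=9
C(9,3)=84, C(9,4)=126
Sum=210


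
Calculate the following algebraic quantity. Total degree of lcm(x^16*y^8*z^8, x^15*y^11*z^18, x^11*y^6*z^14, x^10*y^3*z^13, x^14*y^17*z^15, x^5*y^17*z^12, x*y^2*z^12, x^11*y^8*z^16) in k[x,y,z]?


lcm = componentwise max:
x: max(16,15,11,10,14,5,1,11)=16
y: max(8,11,6,3,17,17,2,8)=17
z: max(8,18,14,13,15,12,12,16)=18
Total=16+17+18=51


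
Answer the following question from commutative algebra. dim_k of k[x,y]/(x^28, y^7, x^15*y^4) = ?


k[x,y]/I, I = (x^28, y^7, x^15*y^4)
Rect: 28x7=196. Corner: (28-15)x(7-4)=39.
dim = 196-39 = 157


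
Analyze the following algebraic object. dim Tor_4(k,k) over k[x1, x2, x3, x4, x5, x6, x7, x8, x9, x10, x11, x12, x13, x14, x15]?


Koszul: C(n,i)=C(15,4)=1365


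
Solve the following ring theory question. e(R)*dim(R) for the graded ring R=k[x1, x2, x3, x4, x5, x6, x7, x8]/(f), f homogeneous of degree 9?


e(R)=deg(f)=9, dim(R)=8-1=7
e*dim=9*7=63


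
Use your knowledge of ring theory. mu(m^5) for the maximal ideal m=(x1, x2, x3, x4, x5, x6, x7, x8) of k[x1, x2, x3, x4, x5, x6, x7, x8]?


Graded Nakayama: mu(m^d) = dim_k (m^d/m^(d+1)) = #degree-5 monomials in 8 vars
C(n+d-1,d)=C(12,5)=792


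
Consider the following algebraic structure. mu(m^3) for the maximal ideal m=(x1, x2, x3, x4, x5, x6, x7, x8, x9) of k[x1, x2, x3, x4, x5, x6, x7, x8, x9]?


Graded Nakayama: mu(m^d) = dim_k (m^d/m^(d+1)) = #degree-3 monomials in 9 vars
C(n+d-1,d)=C(11,3)=165


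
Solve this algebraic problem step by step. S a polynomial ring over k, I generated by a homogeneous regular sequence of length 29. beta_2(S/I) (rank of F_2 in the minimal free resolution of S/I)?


Regular sequence => Koszul complex is the minimal free resolution.
Syz_1 minimally generated by Koszul relations f_i*e_j - f_j*e_i (i<j): mu(Syz_1) = beta_2 = C(m,2) = m(m-1)/2
m=29
29*28/2 = 406


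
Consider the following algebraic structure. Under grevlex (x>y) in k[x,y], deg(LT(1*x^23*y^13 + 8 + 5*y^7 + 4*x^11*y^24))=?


LT: 1*x^23*y^13
deg_x=23, deg_y=13
Total=23+13=36


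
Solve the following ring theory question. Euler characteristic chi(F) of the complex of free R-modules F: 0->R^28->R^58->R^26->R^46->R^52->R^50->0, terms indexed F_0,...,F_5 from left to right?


chi = sum (-1)^i * rank:
(-1)^0*28=28
(-1)^1*58=-58
(-1)^2*26=26
(-1)^3*46=-46
(-1)^4*52=52
(-1)^5*50=-50
chi=-48


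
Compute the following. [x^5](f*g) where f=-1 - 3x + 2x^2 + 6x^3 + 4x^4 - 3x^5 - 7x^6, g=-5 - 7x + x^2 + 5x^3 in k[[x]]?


[x^5] = sum a_i*b_j, i+j=5
  2*5=10
  6*1=6
  4*-7=-28
  -3*-5=15
Sum=3


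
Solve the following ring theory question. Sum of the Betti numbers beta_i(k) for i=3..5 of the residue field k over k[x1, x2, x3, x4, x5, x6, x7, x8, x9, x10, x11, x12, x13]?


Koszul resolution: beta_i(k)=C(n,i), n=13
C(13,3)=286, C(13,4)=715, C(13,5)=1287
Sum=2288


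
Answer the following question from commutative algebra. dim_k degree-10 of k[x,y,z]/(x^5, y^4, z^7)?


Need i<5, j<4, k<7 with i+j+k=10.
For each i, j ranges over max(0,10-i-6)..min(3,10-i):
  i=0: j in [4,3] -> 0
  i=1: j in [3,3] -> 1
  i=2: j in [2,3] -> 2
  i=3: j in [1,3] -> 3
  i=4: j in [0,3] -> 4
H(10) = 0+1+2+3+4 = 10


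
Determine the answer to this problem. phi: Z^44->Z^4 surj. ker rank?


rank(ker) = 44-4 = 40


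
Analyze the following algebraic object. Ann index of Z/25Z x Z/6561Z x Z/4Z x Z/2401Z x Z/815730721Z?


Exponent = lcm of the cyclic orders; pairwise coprime => product.
5^2*3^8*2^2*7^4*13^8=25*6561*4*2401*815730721=1285017423441488100


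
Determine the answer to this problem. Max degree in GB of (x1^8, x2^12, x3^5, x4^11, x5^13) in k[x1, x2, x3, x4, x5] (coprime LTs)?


Pure powers, coprime LTs => already GB.
Degrees: 8, 12, 5, 11, 13
Max=13


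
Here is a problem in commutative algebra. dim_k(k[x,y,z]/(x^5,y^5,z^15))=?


Basis: x^iy^jz^k, i<5,j<5,k<15
5*5*15=375


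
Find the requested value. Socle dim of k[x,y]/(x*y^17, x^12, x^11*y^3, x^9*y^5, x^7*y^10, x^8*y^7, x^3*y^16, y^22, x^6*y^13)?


Socle = ann(m) = span of standard monomials u with x*u, y*u in I (staircase corners).
Minimal generators: x^12, x^11*y^3, x^9*y^5, x^8*y^7, x^7*y^10, x^6*y^13, x^3*y^16, x*y^17, y^22
Corners: y^21, x^2y^16, x^5y^15, x^6y^12, x^7y^9, x^8y^6, x^10y^4, x^11y^2
Socle dim=8


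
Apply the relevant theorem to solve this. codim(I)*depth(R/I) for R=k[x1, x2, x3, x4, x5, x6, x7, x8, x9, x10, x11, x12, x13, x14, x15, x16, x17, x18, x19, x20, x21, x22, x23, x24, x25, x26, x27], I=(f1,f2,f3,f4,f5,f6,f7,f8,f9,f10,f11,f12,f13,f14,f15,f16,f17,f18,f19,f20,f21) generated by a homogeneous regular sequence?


codim=21, depth=dim(R/I)=27-21=6
Product=21*6=126


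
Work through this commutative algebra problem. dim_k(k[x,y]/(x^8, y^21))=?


Basis: x^i*y^j, i<8, j<21
8*21=168


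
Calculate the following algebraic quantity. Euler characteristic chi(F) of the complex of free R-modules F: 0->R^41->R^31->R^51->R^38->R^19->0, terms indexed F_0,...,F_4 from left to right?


chi = sum (-1)^i * rank:
(-1)^0*41=41
(-1)^1*31=-31
(-1)^2*51=51
(-1)^3*38=-38
(-1)^4*19=19
chi=42


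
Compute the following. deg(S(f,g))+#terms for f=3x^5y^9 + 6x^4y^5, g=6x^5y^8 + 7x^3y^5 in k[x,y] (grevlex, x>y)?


LT(f)=3x^5y^9, LT(g)=6x^5y^8
lcm(LM)=x^5y^9
S(f,g) (scaled by 18 to clear denominators) = 6*f - 3y*g = 36x^4y^5 - 21x^3y^6
2 terms, deg 9.
9+2=11


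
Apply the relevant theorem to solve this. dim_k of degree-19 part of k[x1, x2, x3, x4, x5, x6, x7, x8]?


C(d+n-1,n-1)=C(26,7)=657800


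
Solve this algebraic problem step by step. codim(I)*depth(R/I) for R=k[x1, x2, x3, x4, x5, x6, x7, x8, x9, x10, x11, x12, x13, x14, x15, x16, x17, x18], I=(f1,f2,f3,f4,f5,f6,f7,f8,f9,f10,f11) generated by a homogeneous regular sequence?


codim=11, depth=dim(R/I)=18-11=7
Product=11*7=77


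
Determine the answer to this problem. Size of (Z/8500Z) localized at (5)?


5-primary part: 8500=5^3*68
Size=5^3=125


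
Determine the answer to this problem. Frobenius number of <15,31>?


gcd(15,31)=1 => F=ab-a-b=15*31-15-31=465-46=419


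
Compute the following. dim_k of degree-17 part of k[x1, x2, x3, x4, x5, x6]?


C(d+n-1,n-1)=C(22,5)=26334


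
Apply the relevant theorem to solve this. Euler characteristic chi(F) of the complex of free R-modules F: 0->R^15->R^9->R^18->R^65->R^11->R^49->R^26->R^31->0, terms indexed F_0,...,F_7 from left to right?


chi = sum (-1)^i * rank:
(-1)^0*15=15
(-1)^1*9=-9
(-1)^2*18=18
(-1)^3*65=-65
(-1)^4*11=11
(-1)^5*49=-49
(-1)^6*26=26
(-1)^7*31=-31
chi=-84


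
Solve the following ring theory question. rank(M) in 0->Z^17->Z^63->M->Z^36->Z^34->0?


Alt sum=0:
(-1)^0*17 + (-1)^1*63 + (-1)^2*? + (-1)^3*36 + (-1)^4*34=0
rank(M)=48


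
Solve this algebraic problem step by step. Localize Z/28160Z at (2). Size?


2-primary part: 28160=2^9*55
Size=2^9=512


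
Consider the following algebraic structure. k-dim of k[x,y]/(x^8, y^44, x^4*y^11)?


k[x,y]/I, I = (x^8, y^44, x^4*y^11)
Rect: 8x44=352. Corner: (8-4)x(44-11)=132.
dim = 352-132 = 220


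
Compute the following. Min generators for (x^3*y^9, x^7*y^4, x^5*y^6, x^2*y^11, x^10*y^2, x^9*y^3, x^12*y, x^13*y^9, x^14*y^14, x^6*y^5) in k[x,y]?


Remove redundant (divisible by others).
x^14*y^14 redundant.
x^13*y^9 redundant.
Min: x^12*y, x^10*y^2, x^9*y^3, x^7*y^4, x^6*y^5, x^5*y^6, x^3*y^9, x^2*y^11
Count=8


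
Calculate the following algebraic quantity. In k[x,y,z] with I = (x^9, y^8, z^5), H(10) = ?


Need i<9, j<8, k<5 with i+j+k=10.
For each i, j ranges over max(0,10-i-4)..min(7,10-i):
  i=0: j in [6,7] -> 2
  i=1: j in [5,7] -> 3
  i=2: j in [4,7] -> 4
  i=3: j in [3,7] -> 5
  i=4: j in [2,6] -> 5
  i=5: j in [1,5] -> 5
  i=6: j in [0,4] -> 5
  i=7: j in [0,3] -> 4
  i=8: j in [0,2] -> 3
H(10) = 2+3+4+5+5+5+5+4+3 = 36


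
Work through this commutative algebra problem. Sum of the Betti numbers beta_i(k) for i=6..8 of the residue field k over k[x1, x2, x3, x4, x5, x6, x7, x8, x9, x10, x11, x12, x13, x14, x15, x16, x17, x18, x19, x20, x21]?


Koszul resolution: beta_i(k)=C(n,i), n=21
C(21,6)=54264, C(21,7)=116280, C(21,8)=203490
Sum=374034


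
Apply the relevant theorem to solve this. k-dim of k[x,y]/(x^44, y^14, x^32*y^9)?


k[x,y]/I, I = (x^44, y^14, x^32*y^9)
Rect: 44x14=616. Corner: (44-32)x(14-9)=60.
dim = 616-60 = 556


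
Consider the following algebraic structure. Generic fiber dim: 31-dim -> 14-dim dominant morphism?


dim(fiber)=dim(X)-dim(Y)=31-14=17


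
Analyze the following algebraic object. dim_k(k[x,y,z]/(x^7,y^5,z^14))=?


Basis: x^iy^jz^k, i<7,j<5,k<14
7*5*14=490


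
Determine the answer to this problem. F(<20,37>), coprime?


gcd(20,37)=1 => F=ab-a-b=20*37-20-37=740-57=683


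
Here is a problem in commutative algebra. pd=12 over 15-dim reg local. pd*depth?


pd+depth=15
depth=15-12=3
pd*depth=12*3=36


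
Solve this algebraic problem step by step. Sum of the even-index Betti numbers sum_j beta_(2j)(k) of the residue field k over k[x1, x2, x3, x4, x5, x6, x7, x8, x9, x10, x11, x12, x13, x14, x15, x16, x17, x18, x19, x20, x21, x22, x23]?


Koszul resolution: beta_i(k)=C(n,i), n=23
sum_even C(23,i) = 2^(n-1) = 2^22 = 4194304


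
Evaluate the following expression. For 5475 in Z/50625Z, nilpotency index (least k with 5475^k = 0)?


5475^k mod 50625:
k=1: 5475
k=2: 5625
k=3: 16875
k=4: 0
First zero at k = 4


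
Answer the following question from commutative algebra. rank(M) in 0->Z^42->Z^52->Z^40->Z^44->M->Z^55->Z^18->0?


Alt sum=0:
(-1)^0*42 + (-1)^1*52 + (-1)^2*40 + (-1)^3*44 + (-1)^4*? + (-1)^5*55 + (-1)^6*18=0
rank(M)=51


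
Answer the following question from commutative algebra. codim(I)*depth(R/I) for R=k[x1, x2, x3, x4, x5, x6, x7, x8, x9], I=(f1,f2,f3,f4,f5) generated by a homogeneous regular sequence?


codim=5, depth=dim(R/I)=9-5=4
Product=5*4=20


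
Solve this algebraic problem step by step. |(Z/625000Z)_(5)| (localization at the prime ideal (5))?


5-primary part: 625000=5^7*8
Size=5^7=78125


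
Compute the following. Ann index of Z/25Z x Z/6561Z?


Exponent = lcm of the cyclic orders; pairwise coprime => product.
5^2*3^8=25*6561=164025


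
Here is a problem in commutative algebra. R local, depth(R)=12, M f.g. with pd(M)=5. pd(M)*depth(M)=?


pd+depth=12
depth=12-5=7
pd*depth=5*7=35


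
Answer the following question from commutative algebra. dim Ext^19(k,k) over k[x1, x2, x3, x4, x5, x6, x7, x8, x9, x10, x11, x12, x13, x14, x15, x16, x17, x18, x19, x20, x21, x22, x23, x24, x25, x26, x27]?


C(n,i)=C(27,19)=2220075


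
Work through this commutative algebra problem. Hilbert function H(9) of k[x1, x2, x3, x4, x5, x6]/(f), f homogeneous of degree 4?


C(14,5)-C(10,5)=2002-252=1750


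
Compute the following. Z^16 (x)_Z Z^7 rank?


rank(M(x)N) = rank(M)*rank(N)
16*7 = 112


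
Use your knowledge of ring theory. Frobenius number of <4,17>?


gcd(4,17)=1 => F=ab-a-b=4*17-4-17=68-21=47


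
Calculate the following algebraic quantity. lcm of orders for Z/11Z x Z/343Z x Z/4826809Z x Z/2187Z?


Exponent = lcm of the cyclic orders; pairwise coprime => product.
11^1*7^3*13^6*3^7=11*343*4826809*2187=39828660630759


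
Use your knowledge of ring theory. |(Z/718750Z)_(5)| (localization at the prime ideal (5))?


5-primary part: 718750=5^6*46
Size=5^6=15625


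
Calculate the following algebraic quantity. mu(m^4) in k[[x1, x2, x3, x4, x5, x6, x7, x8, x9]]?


C(n+d-1,d)=C(12,4)=495


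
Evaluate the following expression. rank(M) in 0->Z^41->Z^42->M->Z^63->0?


Alt sum=0:
(-1)^0*41 + (-1)^1*42 + (-1)^2*? + (-1)^3*63=0
rank(M)=64


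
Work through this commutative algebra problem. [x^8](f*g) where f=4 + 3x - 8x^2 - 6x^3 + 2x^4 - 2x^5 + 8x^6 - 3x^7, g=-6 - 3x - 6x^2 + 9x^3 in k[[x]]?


[x^8] = sum a_i*b_j, i+j=8
  -2*9=-18
  8*-6=-48
  -3*-3=9
Sum=-57


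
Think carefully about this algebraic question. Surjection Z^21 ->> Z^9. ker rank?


rank(ker) = 21-9 = 12


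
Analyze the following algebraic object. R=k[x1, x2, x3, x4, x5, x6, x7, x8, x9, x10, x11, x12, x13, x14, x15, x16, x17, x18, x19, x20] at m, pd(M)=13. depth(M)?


pd+depth=depth(R)=20
depth=20-13=7


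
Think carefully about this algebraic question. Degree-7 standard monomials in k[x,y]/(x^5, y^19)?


k[x,y], I = (x^5, y^19), d = 7
Need i < 5 and d-i < 19.
Range: 0 <= i <= 4.
H(7) = 5


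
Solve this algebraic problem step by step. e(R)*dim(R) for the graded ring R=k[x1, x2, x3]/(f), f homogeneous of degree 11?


e(R)=deg(f)=11, dim(R)=3-1=2
e*dim=11*2=22


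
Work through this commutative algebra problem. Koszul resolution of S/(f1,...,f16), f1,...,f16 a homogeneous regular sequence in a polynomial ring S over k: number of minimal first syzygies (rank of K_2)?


Regular sequence => Koszul complex is the minimal free resolution.
Syz_1 minimally generated by Koszul relations f_i*e_j - f_j*e_i (i<j): mu(Syz_1) = beta_2 = C(m,2) = m(m-1)/2
m=16
16*15/2 = 120


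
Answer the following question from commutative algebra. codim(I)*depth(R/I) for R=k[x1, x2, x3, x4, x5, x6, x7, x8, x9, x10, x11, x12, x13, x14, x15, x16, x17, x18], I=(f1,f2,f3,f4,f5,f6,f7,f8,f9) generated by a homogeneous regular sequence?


codim=9, depth=dim(R/I)=18-9=9
Product=9*9=81


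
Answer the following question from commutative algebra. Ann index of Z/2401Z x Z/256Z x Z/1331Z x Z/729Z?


Exponent = lcm of the cyclic orders; pairwise coprime => product.
7^4*2^8*11^3*3^6=2401*256*1331*729=596400102144


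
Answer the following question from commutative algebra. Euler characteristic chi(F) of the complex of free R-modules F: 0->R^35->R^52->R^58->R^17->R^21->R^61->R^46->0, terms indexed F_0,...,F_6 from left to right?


chi = sum (-1)^i * rank:
(-1)^0*35=35
(-1)^1*52=-52
(-1)^2*58=58
(-1)^3*17=-17
(-1)^4*21=21
(-1)^5*61=-61
(-1)^6*46=46
chi=30


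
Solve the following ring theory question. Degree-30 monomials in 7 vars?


C(d+n-1,n-1)=C(36,6)=1947792


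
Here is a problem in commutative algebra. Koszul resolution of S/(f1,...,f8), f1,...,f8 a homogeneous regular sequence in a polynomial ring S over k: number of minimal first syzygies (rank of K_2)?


Regular sequence => Koszul complex is the minimal free resolution.
Syz_1 minimally generated by Koszul relations f_i*e_j - f_j*e_i (i<j): mu(Syz_1) = beta_2 = C(m,2) = m(m-1)/2
m=8
8*7/2 = 28


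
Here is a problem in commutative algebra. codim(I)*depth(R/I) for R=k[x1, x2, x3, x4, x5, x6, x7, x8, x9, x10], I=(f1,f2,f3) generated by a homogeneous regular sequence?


codim=3, depth=dim(R/I)=10-3=7
Product=3*7=21


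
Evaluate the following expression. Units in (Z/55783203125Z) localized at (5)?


Local ring = Z/1953125Z.
phi(1953125) = 5^8*(5-1) = 1562500


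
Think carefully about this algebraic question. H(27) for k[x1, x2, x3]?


C(d+n-1,n-1)=C(29,2)=406


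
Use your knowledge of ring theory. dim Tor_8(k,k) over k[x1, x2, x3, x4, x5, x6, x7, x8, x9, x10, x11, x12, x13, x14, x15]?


Koszul: C(n,i)=C(15,8)=6435


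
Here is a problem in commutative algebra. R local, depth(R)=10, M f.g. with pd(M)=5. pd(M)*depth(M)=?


pd+depth=10
depth=10-5=5
pd*depth=5*5=25


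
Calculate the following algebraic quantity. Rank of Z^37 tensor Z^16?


rank(M(x)N) = rank(M)*rank(N)
37*16 = 592


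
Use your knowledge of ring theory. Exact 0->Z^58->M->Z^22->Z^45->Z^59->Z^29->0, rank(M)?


Alt sum=0:
(-1)^0*58 + (-1)^1*? + (-1)^2*22 + (-1)^3*45 + (-1)^4*59 + (-1)^5*29=0
rank(M)=65


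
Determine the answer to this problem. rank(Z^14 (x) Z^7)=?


rank(M(x)N) = rank(M)*rank(N)
14*7 = 98


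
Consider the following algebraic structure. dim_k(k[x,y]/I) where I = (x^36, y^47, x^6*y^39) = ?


k[x,y]/I, I = (x^36, y^47, x^6*y^39)
Rect: 36x47=1692. Corner: (36-6)x(47-39)=240.
dim = 1692-240 = 1452


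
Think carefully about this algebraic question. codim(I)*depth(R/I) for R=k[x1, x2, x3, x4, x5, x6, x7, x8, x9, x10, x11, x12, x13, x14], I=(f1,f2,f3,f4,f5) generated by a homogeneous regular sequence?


codim=5, depth=dim(R/I)=14-5=9
Product=5*9=45


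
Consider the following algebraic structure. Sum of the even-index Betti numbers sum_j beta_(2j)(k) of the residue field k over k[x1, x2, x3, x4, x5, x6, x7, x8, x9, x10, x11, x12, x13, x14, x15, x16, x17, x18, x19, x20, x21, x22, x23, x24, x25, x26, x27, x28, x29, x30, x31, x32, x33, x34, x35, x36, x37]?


Koszul resolution: beta_i(k)=C(n,i), n=37
sum_even C(37,i) = 2^(n-1) = 2^36 = 68719476736


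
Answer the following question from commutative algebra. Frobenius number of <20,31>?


gcd(20,31)=1 => F=ab-a-b=20*31-20-31=620-51=569


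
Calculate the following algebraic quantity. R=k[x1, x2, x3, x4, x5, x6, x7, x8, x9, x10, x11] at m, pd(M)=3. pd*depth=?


pd+depth=11
depth=11-3=8
pd*depth=3*8=24


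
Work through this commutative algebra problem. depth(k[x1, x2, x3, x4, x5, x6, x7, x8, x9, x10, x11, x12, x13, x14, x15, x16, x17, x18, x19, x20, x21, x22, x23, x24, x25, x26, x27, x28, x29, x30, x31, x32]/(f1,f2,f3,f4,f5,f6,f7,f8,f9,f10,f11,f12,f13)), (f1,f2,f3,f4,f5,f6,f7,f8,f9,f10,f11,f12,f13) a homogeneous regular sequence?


depth(R)=32
depth(R/I)=32-13=19


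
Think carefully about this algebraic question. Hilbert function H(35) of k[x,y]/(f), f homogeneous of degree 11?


H(t)=d for t>=d-1.
d=11, t=35
H(35)=11


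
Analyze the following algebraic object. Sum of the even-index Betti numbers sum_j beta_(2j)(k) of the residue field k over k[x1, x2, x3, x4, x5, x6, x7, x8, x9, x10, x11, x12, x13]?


Koszul resolution: beta_i(k)=C(n,i), n=13
sum_even C(13,i) = 2^(n-1) = 2^12 = 4096


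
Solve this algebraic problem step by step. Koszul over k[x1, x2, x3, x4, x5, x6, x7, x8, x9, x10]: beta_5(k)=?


C(n,i)=C(10,5)=252


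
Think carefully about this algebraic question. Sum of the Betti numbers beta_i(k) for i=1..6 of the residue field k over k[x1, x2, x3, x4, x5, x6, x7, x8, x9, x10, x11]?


Koszul resolution: beta_i(k)=C(n,i), n=11
C(11,1)=11, C(11,2)=55, C(11,3)=165, C(11,4)=330, C(11,5)=462, C(11,6)=462
Sum=1485


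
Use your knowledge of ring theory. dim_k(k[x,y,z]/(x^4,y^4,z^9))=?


Basis: x^iy^jz^k, i<4,j<4,k<9
4*4*9=144


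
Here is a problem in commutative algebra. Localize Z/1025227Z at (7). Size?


7-primary part: 1025227=7^5*61
Size=7^5=16807


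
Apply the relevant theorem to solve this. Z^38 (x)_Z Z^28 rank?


rank(M(x)N) = rank(M)*rank(N)
38*28 = 1064


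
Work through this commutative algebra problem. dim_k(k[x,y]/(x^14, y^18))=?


Basis: x^i*y^j, i<14, j<18
14*18=252


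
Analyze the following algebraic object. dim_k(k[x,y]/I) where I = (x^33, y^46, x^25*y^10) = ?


k[x,y]/I, I = (x^33, y^46, x^25*y^10)
Rect: 33x46=1518. Corner: (33-25)x(46-10)=288.
dim = 1518-288 = 1230


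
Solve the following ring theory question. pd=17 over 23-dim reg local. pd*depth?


pd+depth=23
depth=23-17=6
pd*depth=17*6=102


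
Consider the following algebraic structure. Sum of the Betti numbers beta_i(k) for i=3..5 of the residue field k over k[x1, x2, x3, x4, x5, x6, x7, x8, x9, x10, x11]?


Koszul resolution: beta_i(k)=C(n,i), n=11
C(11,3)=165, C(11,4)=330, C(11,5)=462
Sum=957


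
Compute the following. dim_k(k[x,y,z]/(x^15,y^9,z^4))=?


Basis: x^iy^jz^k, i<15,j<9,k<4
15*9*4=540


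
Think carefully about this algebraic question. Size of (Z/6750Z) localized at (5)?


5-primary part: 6750=5^3*54
Size=5^3=125


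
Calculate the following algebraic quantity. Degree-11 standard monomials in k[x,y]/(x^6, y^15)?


k[x,y], I = (x^6, y^15), d = 11
Need i < 6 and d-i < 15.
Range: 0 <= i <= 5.
H(11) = 6


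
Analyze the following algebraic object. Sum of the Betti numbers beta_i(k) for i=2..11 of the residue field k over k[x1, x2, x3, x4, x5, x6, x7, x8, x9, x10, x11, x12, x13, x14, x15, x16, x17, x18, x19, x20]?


Koszul resolution: beta_i(k)=C(n,i), n=20
C(20,2)=190, C(20,3)=1140, C(20,4)=4845, C(20,5)=15504, C(20,6)=38760, C(20,7)=77520, C(20,8)=125970, C(20,9)=167960, C(20,10)=184756, C(20,11)=167960
Sum=784605


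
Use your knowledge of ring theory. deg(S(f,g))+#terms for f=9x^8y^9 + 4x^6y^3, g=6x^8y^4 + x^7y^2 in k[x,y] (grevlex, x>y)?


LT(f)=9x^8y^9, LT(g)=6x^8y^4
lcm(LM)=x^8y^9
S(f,g) (scaled by 54 to clear denominators) = 6*f - 9y^5*g = -9x^7y^7 + 24x^6y^3
2 terms, deg 14.
14+2=16


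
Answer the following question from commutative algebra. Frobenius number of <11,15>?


gcd(11,15)=1 => F=ab-a-b=11*15-11-15=165-26=139


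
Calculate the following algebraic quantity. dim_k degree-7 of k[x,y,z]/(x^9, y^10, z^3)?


Need i<9, j<10, k<3 with i+j+k=7.
For each i, j ranges over max(0,7-i-2)..min(9,7-i):
  i=0: j in [5,7] -> 3
  i=1: j in [4,6] -> 3
  i=2: j in [3,5] -> 3
  i=3: j in [2,4] -> 3
  i=4: j in [1,3] -> 3
  i=5: j in [0,2] -> 3
  i=6: j in [0,1] -> 2
  i=7: j in [0,0] -> 1
H(7) = 3+3+3+3+3+3+2+1 = 21


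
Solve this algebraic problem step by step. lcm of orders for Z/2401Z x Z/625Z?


Exponent = lcm of the cyclic orders; pairwise coprime => product.
7^4*5^4=2401*625=1500625


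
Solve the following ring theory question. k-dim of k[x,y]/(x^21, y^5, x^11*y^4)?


k[x,y]/I, I = (x^21, y^5, x^11*y^4)
Rect: 21x5=105. Corner: (21-11)x(5-4)=10.
dim = 105-10 = 95


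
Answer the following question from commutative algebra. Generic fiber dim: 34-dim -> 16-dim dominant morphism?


dim(fiber)=dim(X)-dim(Y)=34-16=18


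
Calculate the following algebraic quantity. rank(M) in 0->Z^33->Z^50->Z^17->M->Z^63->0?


Alt sum=0:
(-1)^0*33 + (-1)^1*50 + (-1)^2*17 + (-1)^3*? + (-1)^4*63=0
rank(M)=63


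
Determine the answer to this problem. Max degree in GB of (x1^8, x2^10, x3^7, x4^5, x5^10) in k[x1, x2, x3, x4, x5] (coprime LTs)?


Pure powers, coprime LTs => already GB.
Degrees: 8, 10, 7, 5, 10
Max=10


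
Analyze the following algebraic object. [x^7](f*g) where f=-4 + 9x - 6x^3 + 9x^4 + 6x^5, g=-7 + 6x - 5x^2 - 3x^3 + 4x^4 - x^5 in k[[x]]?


[x^7] = sum a_i*b_j, i+j=7
  -6*4=-24
  9*-3=-27
  6*-5=-30
Sum=-81


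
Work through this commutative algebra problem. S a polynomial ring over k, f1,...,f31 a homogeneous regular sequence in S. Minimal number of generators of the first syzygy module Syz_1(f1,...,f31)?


Regular sequence => Koszul complex is the minimal free resolution.
Syz_1 minimally generated by Koszul relations f_i*e_j - f_j*e_i (i<j): mu(Syz_1) = beta_2 = C(m,2) = m(m-1)/2
m=31
31*30/2 = 465


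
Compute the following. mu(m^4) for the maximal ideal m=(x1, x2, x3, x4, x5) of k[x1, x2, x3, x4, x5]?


Graded Nakayama: mu(m^d) = dim_k (m^d/m^(d+1)) = #degree-4 monomials in 5 vars
C(n+d-1,d)=C(8,4)=70


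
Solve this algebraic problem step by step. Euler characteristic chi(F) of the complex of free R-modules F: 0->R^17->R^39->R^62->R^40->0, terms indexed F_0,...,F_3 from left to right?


chi = sum (-1)^i * rank:
(-1)^0*17=17
(-1)^1*39=-39
(-1)^2*62=62
(-1)^3*40=-40
chi=0


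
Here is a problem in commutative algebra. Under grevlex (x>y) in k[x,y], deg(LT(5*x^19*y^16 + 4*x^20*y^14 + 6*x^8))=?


LT: 5*x^19*y^16
deg_x=19, deg_y=16
Total=19+16=35


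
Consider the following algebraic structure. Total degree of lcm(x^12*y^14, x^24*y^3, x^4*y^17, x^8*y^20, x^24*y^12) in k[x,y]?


lcm = componentwise max:
x: max(12,24,4,8,24)=24
y: max(14,3,17,20,12)=20
Total=24+20=44


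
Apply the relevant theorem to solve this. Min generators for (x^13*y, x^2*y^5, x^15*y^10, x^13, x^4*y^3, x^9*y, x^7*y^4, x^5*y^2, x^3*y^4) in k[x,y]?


Remove redundant (divisible by others).
x^15*y^10 redundant.
x^13*y redundant.
x^7*y^4 redundant.
Min: x^13, x^9*y, x^5*y^2, x^4*y^3, x^3*y^4, x^2*y^5
Count=6


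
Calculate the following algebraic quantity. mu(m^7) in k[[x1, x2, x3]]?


C(n+d-1,d)=C(9,7)=36


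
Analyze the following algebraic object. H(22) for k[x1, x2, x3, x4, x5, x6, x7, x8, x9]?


C(d+n-1,n-1)=C(30,8)=5852925


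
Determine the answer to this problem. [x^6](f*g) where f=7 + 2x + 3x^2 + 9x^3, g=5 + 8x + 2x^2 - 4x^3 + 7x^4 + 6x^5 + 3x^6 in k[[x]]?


[x^6] = sum a_i*b_j, i+j=6
  7*3=21
  2*6=12
  3*7=21
  9*-4=-36
Sum=18


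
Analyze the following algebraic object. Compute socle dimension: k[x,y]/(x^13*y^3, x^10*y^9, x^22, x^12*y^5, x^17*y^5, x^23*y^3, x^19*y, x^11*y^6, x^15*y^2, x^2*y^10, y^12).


Socle = ann(m) = span of standard monomials u with x*u, y*u in I (staircase corners).
Redundant generators: x^17*y^5, x^23*y^3
Minimal generators: x^22, x^19*y, x^15*y^2, x^13*y^3, x^12*y^5, x^11*y^6, x^10*y^9, x^2*y^10, y^12
Corners: xy^11, x^9y^9, x^10y^8, x^11y^5, x^12y^4, x^14y^2, x^18y, x^21
Socle dim=8


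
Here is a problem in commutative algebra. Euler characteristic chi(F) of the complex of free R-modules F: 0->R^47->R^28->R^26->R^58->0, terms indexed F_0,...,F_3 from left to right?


chi = sum (-1)^i * rank:
(-1)^0*47=47
(-1)^1*28=-28
(-1)^2*26=26
(-1)^3*58=-58
chi=-13


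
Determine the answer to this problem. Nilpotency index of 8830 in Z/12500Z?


8830^k mod 12500:
k=1: 8830
k=2: 6400
k=3: 12000
k=4: 10000
k=5: 0
First zero at k = 5


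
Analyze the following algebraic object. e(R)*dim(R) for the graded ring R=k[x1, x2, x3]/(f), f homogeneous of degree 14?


e(R)=deg(f)=14, dim(R)=3-1=2
e*dim=14*2=28


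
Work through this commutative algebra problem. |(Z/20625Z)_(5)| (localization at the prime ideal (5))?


5-primary part: 20625=5^4*33
Size=5^4=625


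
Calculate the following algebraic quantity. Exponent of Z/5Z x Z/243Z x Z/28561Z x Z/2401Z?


Exponent = lcm of the cyclic orders; pairwise coprime => product.
5^1*3^5*13^4*7^4=5*243*28561*2401=83318577615


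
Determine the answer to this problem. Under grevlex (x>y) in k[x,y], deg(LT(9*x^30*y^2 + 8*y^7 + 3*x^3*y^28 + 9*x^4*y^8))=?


LT: 9*x^30*y^2
deg_x=30, deg_y=2
Total=30+2=32


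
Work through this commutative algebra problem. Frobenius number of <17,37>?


gcd(17,37)=1 => F=ab-a-b=17*37-17-37=629-54=575


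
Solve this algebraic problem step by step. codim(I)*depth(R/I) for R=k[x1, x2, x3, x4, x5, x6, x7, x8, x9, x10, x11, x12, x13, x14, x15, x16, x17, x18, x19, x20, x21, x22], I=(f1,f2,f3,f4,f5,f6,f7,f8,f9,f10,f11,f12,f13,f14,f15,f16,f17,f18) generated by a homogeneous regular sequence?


codim=18, depth=dim(R/I)=22-18=4
Product=18*4=72


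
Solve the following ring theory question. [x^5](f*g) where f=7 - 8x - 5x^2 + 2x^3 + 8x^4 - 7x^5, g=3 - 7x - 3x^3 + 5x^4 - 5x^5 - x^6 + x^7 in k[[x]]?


[x^5] = sum a_i*b_j, i+j=5
  7*-5=-35
  -8*5=-40
  -5*-3=15
  8*-7=-56
  -7*3=-21
Sum=-137


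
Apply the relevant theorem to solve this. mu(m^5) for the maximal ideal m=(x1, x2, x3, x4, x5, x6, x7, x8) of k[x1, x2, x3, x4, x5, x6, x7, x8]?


Graded Nakayama: mu(m^d) = dim_k (m^d/m^(d+1)) = #degree-5 monomials in 8 vars
C(n+d-1,d)=C(12,5)=792


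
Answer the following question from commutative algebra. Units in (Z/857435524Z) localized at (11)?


Local ring = Z/214358881Z.
phi(214358881) = 11^7*(11-1) = 194871710


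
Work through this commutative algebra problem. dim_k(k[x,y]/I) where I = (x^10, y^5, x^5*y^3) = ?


k[x,y]/I, I = (x^10, y^5, x^5*y^3)
Rect: 10x5=50. Corner: (10-5)x(5-3)=10.
dim = 50-10 = 40


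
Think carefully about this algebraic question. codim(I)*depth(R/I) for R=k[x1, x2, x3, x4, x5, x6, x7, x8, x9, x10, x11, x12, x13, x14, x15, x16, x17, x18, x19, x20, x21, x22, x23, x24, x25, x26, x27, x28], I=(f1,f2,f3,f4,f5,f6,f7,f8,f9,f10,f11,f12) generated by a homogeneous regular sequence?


codim=12, depth=dim(R/I)=28-12=16
Product=12*16=192


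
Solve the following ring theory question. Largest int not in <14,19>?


gcd(14,19)=1 => F=ab-a-b=14*19-14-19=266-33=233


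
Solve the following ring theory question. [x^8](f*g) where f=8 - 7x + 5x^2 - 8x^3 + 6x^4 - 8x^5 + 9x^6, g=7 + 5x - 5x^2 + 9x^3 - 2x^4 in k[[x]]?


[x^8] = sum a_i*b_j, i+j=8
  6*-2=-12
  -8*9=-72
  9*-5=-45
Sum=-129
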